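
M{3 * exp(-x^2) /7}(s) 3 * gamma(s/2) /14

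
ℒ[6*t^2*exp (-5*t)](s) 12/ (s + 5)^3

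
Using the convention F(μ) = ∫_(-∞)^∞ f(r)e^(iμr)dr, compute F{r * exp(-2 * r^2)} sqrt(2) * I * sqrt(pi) * μ * exp(-μ^2/8)/8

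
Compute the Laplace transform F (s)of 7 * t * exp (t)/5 7/ (5 * (s - 1)^2)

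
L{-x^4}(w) -24/w^5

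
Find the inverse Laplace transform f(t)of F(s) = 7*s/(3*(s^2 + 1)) 7*cos(t)/3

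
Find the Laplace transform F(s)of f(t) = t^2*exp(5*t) 2/(s - 5)^3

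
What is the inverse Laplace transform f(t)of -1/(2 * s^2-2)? -sinh(t)/2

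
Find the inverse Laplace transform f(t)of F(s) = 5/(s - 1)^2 5 * t * exp(t)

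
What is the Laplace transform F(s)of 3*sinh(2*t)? 6/(s^2 - 4)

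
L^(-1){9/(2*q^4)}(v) 3*v^3/4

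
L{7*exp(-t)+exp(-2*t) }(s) 7/(s+1)+1/(s+2) 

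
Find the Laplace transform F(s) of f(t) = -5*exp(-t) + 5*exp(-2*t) 5/(s + 2) - 5/(s + 1) 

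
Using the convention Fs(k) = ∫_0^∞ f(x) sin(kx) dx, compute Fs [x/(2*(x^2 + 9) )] pi*exp(-3*k) /4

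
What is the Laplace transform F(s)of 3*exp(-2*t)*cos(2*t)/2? 3*(s + 2)/(2*((s + 2)^2 + 4))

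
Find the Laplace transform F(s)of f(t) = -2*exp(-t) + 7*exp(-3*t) 7/(s + 3) - 2/(s + 1)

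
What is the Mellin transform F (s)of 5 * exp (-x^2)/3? 5 * gamma (s/2)/6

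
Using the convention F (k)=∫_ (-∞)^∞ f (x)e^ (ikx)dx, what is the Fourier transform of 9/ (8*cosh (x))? 9*pi/ (8*cosh (pi*k/2))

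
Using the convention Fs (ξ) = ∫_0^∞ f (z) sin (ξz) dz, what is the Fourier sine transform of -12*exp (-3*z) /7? -12*ξ/ (7*ξ^2 + 63) 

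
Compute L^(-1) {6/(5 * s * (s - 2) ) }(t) 6 * exp(t) * sinh(t) /5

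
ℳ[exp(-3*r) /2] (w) gamma(w) /(2*3^w) 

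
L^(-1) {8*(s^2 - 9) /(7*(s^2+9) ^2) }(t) 8*t*cos(3*t) /7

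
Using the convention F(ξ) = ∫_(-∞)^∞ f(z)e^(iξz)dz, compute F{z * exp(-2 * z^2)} sqrt(2) * I * sqrt(pi) * ξ * exp(-ξ^2/8)/8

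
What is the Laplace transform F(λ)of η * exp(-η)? (λ + 1)^(-2)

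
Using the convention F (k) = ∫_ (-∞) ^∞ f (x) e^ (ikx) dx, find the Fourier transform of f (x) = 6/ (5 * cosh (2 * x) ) 3 * pi/ (5 * cosh (pi * k/4) ) 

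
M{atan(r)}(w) -pi * sec(pi * w/2)/(2 * w)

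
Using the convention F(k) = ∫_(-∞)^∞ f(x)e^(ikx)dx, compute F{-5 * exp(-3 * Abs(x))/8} -15/(4 * k^2+36)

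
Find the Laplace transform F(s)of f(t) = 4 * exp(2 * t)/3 4/(3 * (s - 2))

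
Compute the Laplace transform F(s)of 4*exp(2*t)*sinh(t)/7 4/(7*((s - 2)^2 - 1))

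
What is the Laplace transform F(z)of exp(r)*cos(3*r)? (z - 1)/((z - 1)^2 + 9)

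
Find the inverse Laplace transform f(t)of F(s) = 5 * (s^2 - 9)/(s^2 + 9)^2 5 * t * cos(3 * t)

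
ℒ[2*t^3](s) 12/s^4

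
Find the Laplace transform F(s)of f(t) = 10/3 10/(3 * s)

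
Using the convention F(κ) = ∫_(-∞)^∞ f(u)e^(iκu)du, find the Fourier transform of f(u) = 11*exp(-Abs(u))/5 22/(5*(κ^2 + 1))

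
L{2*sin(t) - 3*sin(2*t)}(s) 2/(s^2+1) - 6/(s^2+4)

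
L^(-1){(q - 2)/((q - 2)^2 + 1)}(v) exp(2 * v) * cos(v)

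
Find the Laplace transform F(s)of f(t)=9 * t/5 9/(5 * s^2)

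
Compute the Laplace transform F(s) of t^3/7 6/(7 * s^4) 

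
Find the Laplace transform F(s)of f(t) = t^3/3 2/s^4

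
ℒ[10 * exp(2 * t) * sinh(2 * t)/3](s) 20/(3 * s * (s - 4))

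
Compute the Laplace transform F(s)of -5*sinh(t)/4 -5/(4*s^2 - 4)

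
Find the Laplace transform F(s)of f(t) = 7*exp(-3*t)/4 7/(4*(s + 3))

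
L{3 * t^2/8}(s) 3/(4 * s^3)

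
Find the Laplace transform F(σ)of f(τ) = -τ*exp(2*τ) -1/(σ - 2)^2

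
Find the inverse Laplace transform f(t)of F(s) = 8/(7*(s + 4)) 8*exp(-4*t)/7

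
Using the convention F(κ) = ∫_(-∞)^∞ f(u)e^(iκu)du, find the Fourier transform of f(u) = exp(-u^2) sqrt(pi)*exp(-κ^2/4)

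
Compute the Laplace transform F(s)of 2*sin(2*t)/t 2*atan(2/s)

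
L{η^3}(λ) 6/λ^4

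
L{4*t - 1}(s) 4/s^2 - 1/s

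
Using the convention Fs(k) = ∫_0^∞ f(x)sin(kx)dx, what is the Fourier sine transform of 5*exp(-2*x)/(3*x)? 5*atan(k/2)/3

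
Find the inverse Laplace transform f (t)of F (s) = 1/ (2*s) 1/2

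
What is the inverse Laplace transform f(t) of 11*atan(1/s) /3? 11*sin(t) /(3*t) 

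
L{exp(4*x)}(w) 1/(w - 4)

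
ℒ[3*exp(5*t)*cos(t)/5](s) 3*(s - 5)/(5*((s - 5)^2+1))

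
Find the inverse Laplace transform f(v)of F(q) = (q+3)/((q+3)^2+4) exp(-3*v)*cos(2*v)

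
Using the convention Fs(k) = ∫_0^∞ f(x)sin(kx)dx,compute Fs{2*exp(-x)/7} 2*k/(7*(k^2 + 1))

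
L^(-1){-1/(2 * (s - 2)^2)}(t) -t * exp(2 * t)/2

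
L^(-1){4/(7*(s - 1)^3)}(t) 2*t^2*exp(t)/7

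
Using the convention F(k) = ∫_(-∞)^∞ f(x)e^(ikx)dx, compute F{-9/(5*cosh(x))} -9*pi/(5*cosh(pi*k/2))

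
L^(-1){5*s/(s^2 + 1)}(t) 5*cos(t)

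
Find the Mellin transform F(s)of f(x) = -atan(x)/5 pi * sec(pi * s/2)/(10 * s)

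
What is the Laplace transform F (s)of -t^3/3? -2/s^4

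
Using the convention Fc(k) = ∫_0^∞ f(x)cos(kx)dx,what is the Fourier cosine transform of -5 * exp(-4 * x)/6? -10/(3 * k^2 + 48)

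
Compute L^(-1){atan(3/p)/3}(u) sin(3*u)/(3*u)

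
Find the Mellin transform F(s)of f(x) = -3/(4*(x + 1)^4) pi*(s - 3)*(s - 2)*(s - 1)/(8*sin(pi*s))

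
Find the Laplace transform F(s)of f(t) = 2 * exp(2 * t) 2/(s - 2)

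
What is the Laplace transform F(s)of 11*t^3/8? 33/(4*s^4)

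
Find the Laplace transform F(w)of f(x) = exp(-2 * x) 1/(w + 2)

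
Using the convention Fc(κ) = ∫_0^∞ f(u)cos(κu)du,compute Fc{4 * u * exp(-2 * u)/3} 4 * (4 - κ^2)/(3 * (κ^2 + 4)^2)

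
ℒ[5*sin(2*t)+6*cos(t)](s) 6*s/(s^2+1)+10/(s^2+4)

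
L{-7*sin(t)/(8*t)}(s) -7*atan(1/s)/8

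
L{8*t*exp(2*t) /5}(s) 8/(5*(s - 2) ^2) 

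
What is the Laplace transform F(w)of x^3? 6/w^4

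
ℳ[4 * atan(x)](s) -2 * pi * sec(pi * s/2)/s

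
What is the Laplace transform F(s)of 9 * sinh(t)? 9/(s^2 - 1)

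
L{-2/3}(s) -2/(3*s)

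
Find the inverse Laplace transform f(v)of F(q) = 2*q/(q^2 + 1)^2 v*sin(v)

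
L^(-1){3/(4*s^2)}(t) 3*t/4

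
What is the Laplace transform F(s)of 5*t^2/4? 5/(2*s^3)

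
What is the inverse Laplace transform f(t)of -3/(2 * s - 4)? -3 * exp(2 * t)/2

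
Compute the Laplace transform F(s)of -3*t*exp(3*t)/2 -3/(2*(s - 3)^2)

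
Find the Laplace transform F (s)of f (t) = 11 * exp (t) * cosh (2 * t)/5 11 * (s - 1)/ (5 * ( (s - 1)^2 - 4))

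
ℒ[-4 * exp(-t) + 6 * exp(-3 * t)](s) 6/(s + 3) - 4/(s + 1)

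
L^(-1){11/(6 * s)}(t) 11/6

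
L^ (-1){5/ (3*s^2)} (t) 5*t/3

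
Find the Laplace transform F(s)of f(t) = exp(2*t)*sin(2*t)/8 1/(4*((s - 2)^2 + 4))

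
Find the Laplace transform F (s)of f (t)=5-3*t 5/s - 3/s^2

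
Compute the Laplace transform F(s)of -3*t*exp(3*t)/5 -3/(5*(s - 3)^2)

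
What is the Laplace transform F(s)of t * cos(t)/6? (s^2-1)/(6 * (s^2 + 1)^2)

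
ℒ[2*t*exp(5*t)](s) 2/(s - 5)^2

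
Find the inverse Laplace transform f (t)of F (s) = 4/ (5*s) 4/5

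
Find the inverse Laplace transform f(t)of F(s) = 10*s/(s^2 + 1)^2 5*t*sin(t)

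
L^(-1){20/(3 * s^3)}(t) 10 * t^2/3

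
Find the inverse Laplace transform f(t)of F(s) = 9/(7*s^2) 9*t/7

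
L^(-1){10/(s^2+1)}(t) 10 * sin(t)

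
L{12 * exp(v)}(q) 12/(q - 1)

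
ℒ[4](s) 4/s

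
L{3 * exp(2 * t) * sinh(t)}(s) 3/((s - 2)^2 - 1)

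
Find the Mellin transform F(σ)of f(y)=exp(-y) gamma(σ)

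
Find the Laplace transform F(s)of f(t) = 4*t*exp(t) 4/(s - 1)^2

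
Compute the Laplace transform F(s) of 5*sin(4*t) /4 5/(s^2 + 16) 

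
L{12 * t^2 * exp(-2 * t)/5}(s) 24/(5 * (s+2)^3)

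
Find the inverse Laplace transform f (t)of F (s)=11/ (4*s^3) 11*t^2/8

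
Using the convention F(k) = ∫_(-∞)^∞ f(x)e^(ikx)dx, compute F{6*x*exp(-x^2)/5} 3*I*sqrt(pi)*k*exp(-k^2/4)/5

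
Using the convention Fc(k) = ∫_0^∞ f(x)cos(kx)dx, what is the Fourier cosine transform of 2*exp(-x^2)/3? sqrt(pi)*exp(-k^2/4)/3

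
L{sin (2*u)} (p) 2/ (p^2 + 4)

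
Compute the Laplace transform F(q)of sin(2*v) 2/(q^2 + 4)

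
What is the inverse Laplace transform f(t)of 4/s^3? 2 * t^2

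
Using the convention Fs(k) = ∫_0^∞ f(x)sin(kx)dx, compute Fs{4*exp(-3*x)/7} 4*k/(7*(k^2+9))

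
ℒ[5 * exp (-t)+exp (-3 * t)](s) 5/ (s+1)+1/ (s+3)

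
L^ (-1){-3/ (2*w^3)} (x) -3*x^2/4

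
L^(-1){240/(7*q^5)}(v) 10*v^4/7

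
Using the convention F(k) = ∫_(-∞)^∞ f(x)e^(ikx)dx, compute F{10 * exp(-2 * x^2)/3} 5 * sqrt(2) * sqrt(pi) * exp(-k^2/8)/3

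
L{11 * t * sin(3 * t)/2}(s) 33 * s/(s^2 + 9)^2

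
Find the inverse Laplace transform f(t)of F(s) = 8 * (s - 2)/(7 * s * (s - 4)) 8 * exp(2 * t) * cosh(2 * t)/7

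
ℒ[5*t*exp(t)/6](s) 5/(6*(s - 1)^2)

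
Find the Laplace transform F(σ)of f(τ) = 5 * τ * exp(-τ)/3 5/(3 * (σ + 1)^2)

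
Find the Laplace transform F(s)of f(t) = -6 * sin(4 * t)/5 -24/(5 * s^2 + 80)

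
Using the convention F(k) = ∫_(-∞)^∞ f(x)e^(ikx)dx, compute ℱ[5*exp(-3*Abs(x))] 30/(k^2 + 9)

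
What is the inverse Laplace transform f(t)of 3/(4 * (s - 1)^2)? 3 * t * exp(t)/4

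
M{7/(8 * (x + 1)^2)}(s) -7 * pi * (s - 1)/(8 * sin(pi * s))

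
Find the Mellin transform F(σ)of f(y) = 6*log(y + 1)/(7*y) -6*pi*csc(pi*σ)/(7*σ - 7)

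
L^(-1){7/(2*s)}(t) 7/2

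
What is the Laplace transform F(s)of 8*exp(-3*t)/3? 8/(3*(s + 3))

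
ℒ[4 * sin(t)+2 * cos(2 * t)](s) 2 * s/(s^2+4)+4/(s^2+1)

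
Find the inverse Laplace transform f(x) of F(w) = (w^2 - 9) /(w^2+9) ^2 x*cos(3*x) 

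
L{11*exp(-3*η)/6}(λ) 11/(6*(λ + 3))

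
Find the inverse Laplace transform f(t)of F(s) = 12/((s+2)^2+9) 4 * exp(-2 * t) * sin(3 * t)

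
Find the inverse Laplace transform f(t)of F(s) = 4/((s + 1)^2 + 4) 2*exp(-t)*sin(2*t)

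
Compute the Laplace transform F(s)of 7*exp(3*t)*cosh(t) 7*(s - 3)/((s - 3)^2 - 1)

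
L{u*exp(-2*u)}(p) (p + 2)^(-2)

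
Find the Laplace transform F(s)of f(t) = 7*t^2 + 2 14/s^3 + 2/s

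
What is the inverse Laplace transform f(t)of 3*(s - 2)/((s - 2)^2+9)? 3*exp(2*t)*cos(3*t)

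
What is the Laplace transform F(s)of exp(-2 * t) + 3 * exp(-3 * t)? 1/(s + 2) + 3/(s + 3)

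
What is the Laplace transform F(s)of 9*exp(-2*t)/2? 9/(2*(s + 2))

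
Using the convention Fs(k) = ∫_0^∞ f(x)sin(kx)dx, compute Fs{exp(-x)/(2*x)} atan(k)/2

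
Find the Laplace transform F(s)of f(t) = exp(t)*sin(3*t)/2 3/(2*((s - 1)^2 + 9))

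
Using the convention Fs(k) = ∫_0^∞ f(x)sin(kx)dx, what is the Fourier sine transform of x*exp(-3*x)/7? 6*k/(7*(k^2+9)^2)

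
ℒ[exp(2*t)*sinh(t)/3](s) 1/(3*((s - 2)^2 - 1))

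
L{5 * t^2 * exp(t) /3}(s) 10/(3 * (s - 1) ^3) 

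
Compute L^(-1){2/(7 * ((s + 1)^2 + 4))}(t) exp(-t) * sin(2 * t)/7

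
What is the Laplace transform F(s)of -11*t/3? -11/(3*s^2)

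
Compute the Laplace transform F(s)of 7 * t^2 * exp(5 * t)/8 7/(4 * (s - 5)^3)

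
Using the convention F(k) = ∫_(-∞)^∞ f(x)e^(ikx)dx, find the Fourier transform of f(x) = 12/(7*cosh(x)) 12*pi/(7*cosh(pi*k/2))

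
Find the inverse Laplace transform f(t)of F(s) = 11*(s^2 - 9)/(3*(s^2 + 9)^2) 11*t*cos(3*t)/3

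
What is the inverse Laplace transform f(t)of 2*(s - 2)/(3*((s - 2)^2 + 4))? 2*exp(2*t)*cos(2*t)/3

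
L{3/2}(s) 3/(2*s)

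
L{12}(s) 12/s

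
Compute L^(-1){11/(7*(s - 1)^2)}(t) 11*t*exp(t)/7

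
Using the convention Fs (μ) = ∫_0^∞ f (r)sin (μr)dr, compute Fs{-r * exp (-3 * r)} -6 * μ/ (μ^2 + 9)^2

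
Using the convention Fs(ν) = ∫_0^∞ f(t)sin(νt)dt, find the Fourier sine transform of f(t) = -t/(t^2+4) -pi*exp(-2*ν)/2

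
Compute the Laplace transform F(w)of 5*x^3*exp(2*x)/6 5/(w - 2)^4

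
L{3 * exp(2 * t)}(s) 3/(s - 2)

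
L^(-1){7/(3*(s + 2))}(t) 7*exp(-2*t)/3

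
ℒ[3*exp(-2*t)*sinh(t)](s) 3/((s + 2)^2 - 1)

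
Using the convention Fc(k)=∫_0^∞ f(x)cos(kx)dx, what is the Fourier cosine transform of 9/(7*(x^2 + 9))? 3*pi*exp(-3*k)/14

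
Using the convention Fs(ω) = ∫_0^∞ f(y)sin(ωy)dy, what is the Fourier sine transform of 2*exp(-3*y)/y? 2*atan(ω/3)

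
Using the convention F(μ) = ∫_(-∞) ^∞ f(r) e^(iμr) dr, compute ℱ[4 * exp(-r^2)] 4 * sqrt(pi) * exp(-μ^2/4) 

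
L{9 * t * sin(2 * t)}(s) 36 * s/(s^2 + 4)^2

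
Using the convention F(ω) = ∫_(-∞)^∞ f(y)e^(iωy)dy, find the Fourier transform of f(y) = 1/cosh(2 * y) pi/(2 * cosh(pi * ω/4))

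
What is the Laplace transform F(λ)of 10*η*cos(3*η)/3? 10*(λ^2-9)/(3*(λ^2 + 9)^2)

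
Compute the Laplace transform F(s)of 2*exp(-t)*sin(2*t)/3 4/(3*((s + 1)^2 + 4))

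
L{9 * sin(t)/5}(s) 9/(5 * (s^2+1))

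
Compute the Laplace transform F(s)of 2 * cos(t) 2 * s/(s^2 + 1)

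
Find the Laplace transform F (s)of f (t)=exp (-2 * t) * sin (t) 1/ ( (s+2)^2+1)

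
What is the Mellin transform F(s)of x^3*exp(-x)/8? gamma(s+3)/8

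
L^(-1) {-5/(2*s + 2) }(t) -5*exp(-t) /2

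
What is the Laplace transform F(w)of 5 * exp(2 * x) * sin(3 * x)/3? 5/((w - 2)^2+9)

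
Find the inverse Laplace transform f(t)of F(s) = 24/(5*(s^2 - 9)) 8*sinh(3*t)/5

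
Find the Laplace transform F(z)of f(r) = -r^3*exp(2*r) -6/(z - 2)^4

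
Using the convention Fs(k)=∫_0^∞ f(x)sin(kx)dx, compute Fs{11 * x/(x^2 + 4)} 11 * pi * exp(-2 * k)/2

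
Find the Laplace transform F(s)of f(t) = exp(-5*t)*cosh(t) (s+5)/((s+5)^2-1)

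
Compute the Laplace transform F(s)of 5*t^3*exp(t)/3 10/(s - 1)^4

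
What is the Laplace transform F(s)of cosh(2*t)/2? s/(2*(s^2 - 4))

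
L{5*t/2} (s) 5/ (2*s^2)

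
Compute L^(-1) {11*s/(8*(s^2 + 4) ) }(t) 11*cos(2*t) /8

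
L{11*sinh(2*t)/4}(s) 11/(2*(s^2 - 4))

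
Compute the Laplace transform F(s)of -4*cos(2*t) -4*s/(s^2+4)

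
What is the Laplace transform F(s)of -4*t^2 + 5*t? 5/s^2-8/s^3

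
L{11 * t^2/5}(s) 22/(5 * s^3)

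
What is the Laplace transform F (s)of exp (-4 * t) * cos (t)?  (s+4)/ ( (s+4)^2+1)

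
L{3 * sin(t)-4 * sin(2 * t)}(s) 3/(s^2 + 1)-8/(s^2 + 4)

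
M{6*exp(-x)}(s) 6*gamma(s)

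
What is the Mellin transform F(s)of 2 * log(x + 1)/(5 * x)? -2 * pi * csc(pi * s)/(5 * s - 5)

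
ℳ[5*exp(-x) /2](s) 5*gamma(s) /2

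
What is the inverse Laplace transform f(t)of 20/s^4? 10 * t^3/3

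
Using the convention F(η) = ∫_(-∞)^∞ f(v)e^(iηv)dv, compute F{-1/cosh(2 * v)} -pi/(2 * cosh(pi * η/4))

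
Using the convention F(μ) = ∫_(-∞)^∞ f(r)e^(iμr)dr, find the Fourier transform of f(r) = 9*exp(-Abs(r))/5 18/(5*(μ^2 + 1))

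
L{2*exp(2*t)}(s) 2/(s - 2)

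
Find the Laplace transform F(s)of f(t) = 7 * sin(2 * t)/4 7/(2 * (s^2+4))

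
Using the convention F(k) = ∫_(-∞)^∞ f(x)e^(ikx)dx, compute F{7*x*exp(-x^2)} 7*I*sqrt(pi)*k*exp(-k^2/4)/2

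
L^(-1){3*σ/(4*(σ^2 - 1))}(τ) 3*cosh(τ)/4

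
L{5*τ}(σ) 5/σ^2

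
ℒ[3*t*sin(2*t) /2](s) 6*s/(s^2 + 4) ^2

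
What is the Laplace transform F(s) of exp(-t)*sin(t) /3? 1/(3*((s + 1) ^2 + 1) ) 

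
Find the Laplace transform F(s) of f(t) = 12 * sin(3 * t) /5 36/(5 * (s^2+9) ) 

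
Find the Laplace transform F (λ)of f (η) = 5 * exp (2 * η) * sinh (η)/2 5/ (2 * ( (λ - 2)^2-1))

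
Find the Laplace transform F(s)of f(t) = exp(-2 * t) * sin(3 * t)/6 1/(2 * ((s + 2)^2 + 9))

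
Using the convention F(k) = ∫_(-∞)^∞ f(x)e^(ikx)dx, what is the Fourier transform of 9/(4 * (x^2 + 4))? 9 * pi * exp(-2 * Abs(k))/8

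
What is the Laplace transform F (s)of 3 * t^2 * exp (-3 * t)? 6/ (s + 3)^3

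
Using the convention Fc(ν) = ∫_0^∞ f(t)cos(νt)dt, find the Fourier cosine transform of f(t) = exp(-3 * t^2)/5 sqrt(3) * sqrt(pi) * exp(-ν^2/12)/30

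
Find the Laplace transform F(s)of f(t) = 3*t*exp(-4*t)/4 3/(4*(s + 4)^2)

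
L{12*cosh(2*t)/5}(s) 12*s/(5*(s^2 - 4))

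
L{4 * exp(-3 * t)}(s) 4/(s + 3)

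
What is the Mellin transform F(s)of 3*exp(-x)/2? 3*gamma(s)/2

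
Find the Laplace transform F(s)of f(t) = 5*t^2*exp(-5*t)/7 10/(7*(s + 5)^3)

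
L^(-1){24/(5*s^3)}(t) 12*t^2/5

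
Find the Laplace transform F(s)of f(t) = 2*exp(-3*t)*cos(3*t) 2*(s + 3)/((s + 3)^2 + 9)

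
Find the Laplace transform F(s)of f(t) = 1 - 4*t 1/s - 4/s^2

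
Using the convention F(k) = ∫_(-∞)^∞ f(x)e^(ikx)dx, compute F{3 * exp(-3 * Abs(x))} 18/(k^2 + 9)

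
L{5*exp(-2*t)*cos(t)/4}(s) 5*(s + 2)/(4*((s + 2)^2 + 1))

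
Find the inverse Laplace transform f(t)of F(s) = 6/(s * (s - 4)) 3 * exp(2 * t) * sinh(2 * t)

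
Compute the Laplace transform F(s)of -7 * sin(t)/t -7 * atan(1/s)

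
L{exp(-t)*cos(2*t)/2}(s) (s + 1)/(2*((s + 1)^2 + 4))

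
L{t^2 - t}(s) 2/s^3 - 1/s^2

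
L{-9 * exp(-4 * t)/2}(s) -9/(2 * s + 8)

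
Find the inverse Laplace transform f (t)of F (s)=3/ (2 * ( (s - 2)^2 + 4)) 3 * exp (2 * t) * sin (2 * t)/4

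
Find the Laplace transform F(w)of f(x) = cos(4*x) w/(w^2 + 16)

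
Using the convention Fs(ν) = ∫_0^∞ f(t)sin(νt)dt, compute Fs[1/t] pi/2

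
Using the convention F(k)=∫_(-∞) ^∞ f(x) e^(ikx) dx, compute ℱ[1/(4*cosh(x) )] pi/(4*cosh(pi*k/2) ) 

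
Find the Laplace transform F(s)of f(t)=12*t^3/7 72/(7*s^4)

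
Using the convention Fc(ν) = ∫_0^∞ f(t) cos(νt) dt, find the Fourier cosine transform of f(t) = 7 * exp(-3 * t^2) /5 7 * sqrt(3) * sqrt(pi) * exp(-ν^2/12) /30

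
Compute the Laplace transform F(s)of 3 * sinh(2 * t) 6/(s^2 - 4)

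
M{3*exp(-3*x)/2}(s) 3^(1 - s)*gamma(s)/2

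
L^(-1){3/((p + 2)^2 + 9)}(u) exp(-2*u)*sin(3*u)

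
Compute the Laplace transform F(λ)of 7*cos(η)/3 7*λ/(3*(λ^2 + 1))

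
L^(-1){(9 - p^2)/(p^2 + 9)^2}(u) -u*cos(3*u)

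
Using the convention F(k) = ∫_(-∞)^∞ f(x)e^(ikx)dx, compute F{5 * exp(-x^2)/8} 5 * sqrt(pi) * exp(-k^2/4)/8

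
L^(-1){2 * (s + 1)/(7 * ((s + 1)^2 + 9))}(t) 2 * exp(-t) * cos(3 * t)/7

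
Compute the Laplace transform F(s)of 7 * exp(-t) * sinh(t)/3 7/(3 * s * (s + 2))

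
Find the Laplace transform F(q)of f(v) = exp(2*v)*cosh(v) (q - 2)/((q - 2)^2 - 1)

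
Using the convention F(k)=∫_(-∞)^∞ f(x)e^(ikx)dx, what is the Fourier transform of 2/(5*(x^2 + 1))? 2*pi*exp(-Abs(k))/5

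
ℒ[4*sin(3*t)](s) 12/(s^2 + 9)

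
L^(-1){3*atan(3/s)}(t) 3*sin(3*t)/t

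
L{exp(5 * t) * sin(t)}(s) 1/((s - 5)^2 + 1)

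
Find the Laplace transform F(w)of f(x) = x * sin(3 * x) 6 * w/(w^2 + 9)^2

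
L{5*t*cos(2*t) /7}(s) 5*(s^2-4) /(7*(s^2 + 4) ^2) 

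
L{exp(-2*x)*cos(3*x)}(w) (w+2)/((w+2)^2+9)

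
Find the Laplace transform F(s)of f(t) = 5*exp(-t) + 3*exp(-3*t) 5/(s + 1) + 3/(s + 3)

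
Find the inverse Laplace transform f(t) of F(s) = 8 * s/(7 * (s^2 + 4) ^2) 2 * t * sin(2 * t) /7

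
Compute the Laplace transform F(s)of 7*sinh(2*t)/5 14/(5*(s^2 - 4))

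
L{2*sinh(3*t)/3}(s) 2/(s^2 - 9)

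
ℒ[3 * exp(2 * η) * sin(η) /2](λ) 3/(2 * ((λ - 2) ^2+1) ) 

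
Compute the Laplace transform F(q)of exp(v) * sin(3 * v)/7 3/(7 * ((q - 1)^2+9))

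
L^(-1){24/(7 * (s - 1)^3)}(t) 12 * t^2 * exp(t)/7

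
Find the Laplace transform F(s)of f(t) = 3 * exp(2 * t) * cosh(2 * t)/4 3 * (s - 2)/(4 * s * (s - 4))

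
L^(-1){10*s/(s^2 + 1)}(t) 10*cos(t)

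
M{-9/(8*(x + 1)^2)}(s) 9*pi*(s - 1)/(8*sin(pi*s))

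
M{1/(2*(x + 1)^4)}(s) gamma(s)*gamma(4 - s)/12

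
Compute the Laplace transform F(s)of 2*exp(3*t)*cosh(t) 2*(s - 3)/((s - 3)^2 - 1)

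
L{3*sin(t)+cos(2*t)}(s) 3/(s^2+1)+s/(s^2+4)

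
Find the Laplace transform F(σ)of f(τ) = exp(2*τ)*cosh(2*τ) (σ - 2)/(σ*(σ - 4))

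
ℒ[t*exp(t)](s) (s - 1)^(-2)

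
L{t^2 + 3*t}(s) 2/s^3 + 3/s^2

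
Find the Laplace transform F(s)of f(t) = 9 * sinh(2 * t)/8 9/(4 * (s^2 - 4))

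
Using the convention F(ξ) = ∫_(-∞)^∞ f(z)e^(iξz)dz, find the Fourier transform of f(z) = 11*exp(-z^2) 11*sqrt(pi)*exp(-ξ^2/4)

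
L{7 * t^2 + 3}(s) 14/s^3 + 3/s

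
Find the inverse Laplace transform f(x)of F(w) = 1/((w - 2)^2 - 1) exp(2*x)*sinh(x)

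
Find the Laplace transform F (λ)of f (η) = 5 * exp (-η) 5/ (λ + 1)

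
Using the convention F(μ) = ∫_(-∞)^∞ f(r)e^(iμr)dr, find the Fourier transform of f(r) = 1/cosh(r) pi/cosh(pi*μ/2)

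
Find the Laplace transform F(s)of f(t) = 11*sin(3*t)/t 11*atan(3/s)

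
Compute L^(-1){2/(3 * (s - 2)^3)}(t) t^2 * exp(2 * t)/3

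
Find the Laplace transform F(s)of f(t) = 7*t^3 42/s^4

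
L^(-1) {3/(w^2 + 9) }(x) sin(3*x) 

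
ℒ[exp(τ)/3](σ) 1/(3*(σ - 1))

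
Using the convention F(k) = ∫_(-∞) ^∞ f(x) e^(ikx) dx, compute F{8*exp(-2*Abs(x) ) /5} 32/(5*(k^2+4) ) 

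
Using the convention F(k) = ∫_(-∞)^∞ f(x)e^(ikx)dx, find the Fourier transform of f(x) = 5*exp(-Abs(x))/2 5/(k^2+1)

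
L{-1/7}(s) -1/(7*s)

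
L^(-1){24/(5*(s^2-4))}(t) 12*sinh(2*t)/5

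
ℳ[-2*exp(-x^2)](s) -gamma(s/2)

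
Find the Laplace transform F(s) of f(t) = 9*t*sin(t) 18*s/(s^2 + 1) ^2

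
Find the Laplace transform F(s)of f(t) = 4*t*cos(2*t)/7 4*(s^2 - 4)/(7*(s^2 + 4)^2)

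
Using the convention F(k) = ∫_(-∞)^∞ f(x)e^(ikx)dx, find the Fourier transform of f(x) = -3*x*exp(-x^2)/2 -3*I*sqrt(pi)*k*exp(-k^2/4)/4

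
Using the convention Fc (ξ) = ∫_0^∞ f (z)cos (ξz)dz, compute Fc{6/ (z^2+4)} 3*pi*exp (-2*ξ)/2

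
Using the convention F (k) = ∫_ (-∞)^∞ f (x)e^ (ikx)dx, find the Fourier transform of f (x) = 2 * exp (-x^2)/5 2 * sqrt (pi) * exp (-k^2/4)/5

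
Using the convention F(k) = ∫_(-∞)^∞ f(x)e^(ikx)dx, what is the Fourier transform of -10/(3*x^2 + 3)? -10*pi*exp(-Abs(k))/3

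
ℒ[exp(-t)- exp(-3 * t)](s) 1/(s + 1) - 1/(s + 3)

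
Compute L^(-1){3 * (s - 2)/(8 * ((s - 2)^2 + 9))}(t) 3 * exp(2 * t) * cos(3 * t)/8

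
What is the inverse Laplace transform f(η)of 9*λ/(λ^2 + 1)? 9*cos(η)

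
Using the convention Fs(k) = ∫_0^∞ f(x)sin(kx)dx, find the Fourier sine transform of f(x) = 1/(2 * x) pi/4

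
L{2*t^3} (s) 12/s^4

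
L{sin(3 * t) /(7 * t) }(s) atan(3/s) /7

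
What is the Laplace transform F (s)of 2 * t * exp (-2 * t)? 2/ (s + 2)^2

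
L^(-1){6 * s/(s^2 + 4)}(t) 6 * cos(2 * t)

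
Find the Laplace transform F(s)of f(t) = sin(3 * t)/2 3/(2 * (s^2 + 9))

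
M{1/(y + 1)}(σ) pi*csc(pi*σ)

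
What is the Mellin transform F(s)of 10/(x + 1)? 10*pi*csc(pi*s)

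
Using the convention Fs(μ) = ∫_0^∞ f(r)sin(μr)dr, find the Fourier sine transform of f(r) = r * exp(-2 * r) 4 * μ/(μ^2+4)^2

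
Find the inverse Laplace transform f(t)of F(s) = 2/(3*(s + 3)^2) 2*t*exp(-3*t)/3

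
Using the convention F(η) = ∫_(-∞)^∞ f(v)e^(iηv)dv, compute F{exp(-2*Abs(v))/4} 1/(η^2 + 4)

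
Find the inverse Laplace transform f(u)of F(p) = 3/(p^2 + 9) sin(3*u)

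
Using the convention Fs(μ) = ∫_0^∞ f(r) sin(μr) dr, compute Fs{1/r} pi/2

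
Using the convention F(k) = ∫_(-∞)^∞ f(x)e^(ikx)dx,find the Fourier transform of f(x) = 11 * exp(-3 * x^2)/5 11 * sqrt(3) * sqrt(pi) * exp(-k^2/12)/15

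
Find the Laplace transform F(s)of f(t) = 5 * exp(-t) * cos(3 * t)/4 5 * (s + 1)/(4 * ((s + 1)^2 + 9))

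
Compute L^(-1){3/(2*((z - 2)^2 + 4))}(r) 3*exp(2*r)*sin(2*r)/4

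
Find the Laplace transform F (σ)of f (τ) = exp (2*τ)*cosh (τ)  (σ - 2)/ ( (σ - 2)^2 - 1)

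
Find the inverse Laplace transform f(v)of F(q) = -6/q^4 -v^3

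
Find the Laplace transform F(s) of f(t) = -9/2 -9/(2 * s) 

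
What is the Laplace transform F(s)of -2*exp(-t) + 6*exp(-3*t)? 6/(s + 3) - 2/(s + 1)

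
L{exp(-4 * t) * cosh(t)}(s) (s + 4)/((s + 4)^2 - 1)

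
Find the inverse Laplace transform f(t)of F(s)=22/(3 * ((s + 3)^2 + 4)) 11 * exp(-3 * t) * sin(2 * t)/3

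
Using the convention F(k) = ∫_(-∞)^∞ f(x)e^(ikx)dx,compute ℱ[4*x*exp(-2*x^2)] sqrt(2)*I*sqrt(pi)*k*exp(-k^2/8)/2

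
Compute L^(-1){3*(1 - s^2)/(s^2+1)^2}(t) -3*t*cos(t)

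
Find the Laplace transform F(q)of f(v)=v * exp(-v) (q + 1)^(-2)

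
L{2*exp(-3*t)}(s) 2/(s + 3)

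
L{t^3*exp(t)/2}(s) 3/(s - 1)^4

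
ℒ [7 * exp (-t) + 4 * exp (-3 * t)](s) 7/ (s + 1) + 4/ (s + 3)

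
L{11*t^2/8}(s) 11/(4*s^3)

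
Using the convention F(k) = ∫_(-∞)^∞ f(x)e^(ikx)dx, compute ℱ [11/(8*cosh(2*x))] 11*pi/(16*cosh(pi*k/4))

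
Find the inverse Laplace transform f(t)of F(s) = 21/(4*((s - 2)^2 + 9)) 7*exp(2*t)*sin(3*t)/4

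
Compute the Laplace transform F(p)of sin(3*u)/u atan(3/p)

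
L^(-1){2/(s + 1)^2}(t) 2 * t * exp(-t)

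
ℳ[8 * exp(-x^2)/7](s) 4 * gamma(s/2)/7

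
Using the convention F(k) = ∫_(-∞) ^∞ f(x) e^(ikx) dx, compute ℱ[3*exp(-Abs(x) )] 6/(k^2+1) 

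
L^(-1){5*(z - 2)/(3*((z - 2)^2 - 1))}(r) 5*exp(2*r)*cosh(r)/3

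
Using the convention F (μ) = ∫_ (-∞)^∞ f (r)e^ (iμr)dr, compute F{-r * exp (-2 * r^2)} -sqrt (2) * I * sqrt (pi) * μ * exp (-μ^2/8)/8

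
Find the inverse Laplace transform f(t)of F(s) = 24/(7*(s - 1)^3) 12*t^2*exp(t)/7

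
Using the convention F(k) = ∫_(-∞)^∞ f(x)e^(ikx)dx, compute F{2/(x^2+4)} pi*exp(-2*Abs(k))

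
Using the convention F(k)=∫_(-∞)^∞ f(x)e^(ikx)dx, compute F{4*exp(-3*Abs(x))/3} 8/(k^2 + 9)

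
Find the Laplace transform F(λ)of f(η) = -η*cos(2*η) (4 - λ^2)/(λ^2+4)^2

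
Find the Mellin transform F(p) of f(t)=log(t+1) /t -pi*csc(pi*p) /(p - 1) 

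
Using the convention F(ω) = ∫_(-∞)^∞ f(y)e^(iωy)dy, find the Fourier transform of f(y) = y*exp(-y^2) I*sqrt(pi)*ω*exp(-ω^2/4)/2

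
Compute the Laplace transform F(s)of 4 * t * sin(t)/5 8 * s/(5 * (s^2+1)^2)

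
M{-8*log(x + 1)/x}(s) 8*pi*csc(pi*s)/(s - 1)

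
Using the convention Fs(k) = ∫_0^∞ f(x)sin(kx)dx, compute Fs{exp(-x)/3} k/(3*(k^2 + 1))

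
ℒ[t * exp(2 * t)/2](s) 1/(2 * (s - 2)^2)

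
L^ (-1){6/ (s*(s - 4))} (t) 3*exp (2*t)*sinh (2*t)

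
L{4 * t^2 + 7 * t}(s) 7/s^2 + 8/s^3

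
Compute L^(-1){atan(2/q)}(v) sin(2*v)/v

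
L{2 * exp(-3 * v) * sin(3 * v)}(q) 6/((q + 3)^2 + 9)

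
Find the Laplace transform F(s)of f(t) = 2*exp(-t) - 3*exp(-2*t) 2/(s + 1) - 3/(s + 2)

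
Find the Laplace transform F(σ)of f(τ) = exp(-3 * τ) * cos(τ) (σ + 3)/((σ + 3)^2 + 1)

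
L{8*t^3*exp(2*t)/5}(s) 48/(5*(s - 2)^4)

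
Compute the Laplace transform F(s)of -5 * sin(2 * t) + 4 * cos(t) 4 * s/(s^2 + 1) - 10/(s^2 + 4)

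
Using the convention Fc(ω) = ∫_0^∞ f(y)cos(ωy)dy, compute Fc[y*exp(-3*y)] (9 - ω^2)/(ω^2 + 9)^2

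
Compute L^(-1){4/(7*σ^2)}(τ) 4*τ/7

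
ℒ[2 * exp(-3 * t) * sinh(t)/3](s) 2/(3 * ((s + 3)^2 - 1))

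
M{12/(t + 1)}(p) 12*pi*csc(pi*p)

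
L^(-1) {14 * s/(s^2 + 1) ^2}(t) 7 * t * sin(t) 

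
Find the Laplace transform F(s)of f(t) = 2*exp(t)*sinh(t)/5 2/(5*s*(s - 2))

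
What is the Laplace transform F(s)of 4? 4/s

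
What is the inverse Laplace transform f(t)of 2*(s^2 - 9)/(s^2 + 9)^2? 2*t*cos(3*t)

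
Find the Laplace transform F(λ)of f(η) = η λ^(-2)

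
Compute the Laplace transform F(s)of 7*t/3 7/(3*s^2)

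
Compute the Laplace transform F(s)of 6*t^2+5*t 12/s^3+5/s^2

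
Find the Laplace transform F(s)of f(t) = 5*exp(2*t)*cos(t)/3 5*(s - 2)/(3*((s - 2)^2 + 1))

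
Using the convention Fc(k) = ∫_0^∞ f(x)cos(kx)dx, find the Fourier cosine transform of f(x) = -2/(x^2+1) -pi*exp(-k)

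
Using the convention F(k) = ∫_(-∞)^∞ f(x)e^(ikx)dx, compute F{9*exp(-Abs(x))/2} 9/(k^2+1)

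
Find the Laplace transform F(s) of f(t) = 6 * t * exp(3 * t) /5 6/(5 * (s - 3) ^2) 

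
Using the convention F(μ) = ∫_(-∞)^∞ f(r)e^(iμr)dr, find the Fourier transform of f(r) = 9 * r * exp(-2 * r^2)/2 9 * sqrt(2) * I * sqrt(pi) * μ * exp(-μ^2/8)/16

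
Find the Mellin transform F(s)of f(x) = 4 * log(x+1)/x -4 * pi * csc(pi * s)/(s - 1)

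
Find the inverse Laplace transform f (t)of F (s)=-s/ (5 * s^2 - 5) -cosh (t)/5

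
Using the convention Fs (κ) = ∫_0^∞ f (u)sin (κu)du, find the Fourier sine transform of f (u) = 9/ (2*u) 9*pi/4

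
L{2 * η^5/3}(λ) 80/λ^6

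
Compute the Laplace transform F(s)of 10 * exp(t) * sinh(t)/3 10/(3 * s * (s - 2))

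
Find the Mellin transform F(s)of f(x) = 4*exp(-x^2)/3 2*gamma(s/2)/3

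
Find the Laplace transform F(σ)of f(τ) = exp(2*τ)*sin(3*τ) 3/((σ - 2)^2 + 9)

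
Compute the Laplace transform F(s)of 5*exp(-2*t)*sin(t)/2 5/(2*((s + 2)^2 + 1))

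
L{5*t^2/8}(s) 5/(4*s^3)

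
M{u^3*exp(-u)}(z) gamma(z + 3)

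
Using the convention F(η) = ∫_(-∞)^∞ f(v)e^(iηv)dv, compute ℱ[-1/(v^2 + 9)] -pi*exp(-3*Abs(η))/3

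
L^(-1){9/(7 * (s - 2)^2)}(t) 9 * t * exp(2 * t)/7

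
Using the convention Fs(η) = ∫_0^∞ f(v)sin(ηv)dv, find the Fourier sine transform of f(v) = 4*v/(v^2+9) 2*pi*exp(-3*η)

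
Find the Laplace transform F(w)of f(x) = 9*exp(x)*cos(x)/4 9*(w - 1)/(4*((w - 1)^2 + 1))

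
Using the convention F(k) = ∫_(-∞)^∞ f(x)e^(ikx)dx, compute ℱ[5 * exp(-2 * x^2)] 5 * sqrt(2) * sqrt(pi) * exp(-k^2/8)/2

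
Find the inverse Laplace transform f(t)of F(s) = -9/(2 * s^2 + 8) -9 * sin(2 * t)/4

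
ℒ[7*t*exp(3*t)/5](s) 7/(5*(s - 3)^2)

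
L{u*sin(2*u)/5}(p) 4*p/(5*(p^2 + 4)^2)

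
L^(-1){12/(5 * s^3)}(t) 6 * t^2/5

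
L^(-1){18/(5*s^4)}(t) 3*t^3/5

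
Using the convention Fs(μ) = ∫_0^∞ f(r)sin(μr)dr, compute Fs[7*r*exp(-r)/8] 7*μ/(4*(μ^2 + 1)^2)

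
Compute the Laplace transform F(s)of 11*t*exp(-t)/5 11/(5*(s + 1)^2)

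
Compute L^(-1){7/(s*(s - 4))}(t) 7*exp(2*t)*sinh(2*t)/2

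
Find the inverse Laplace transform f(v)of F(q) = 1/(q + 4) exp(-4 * v)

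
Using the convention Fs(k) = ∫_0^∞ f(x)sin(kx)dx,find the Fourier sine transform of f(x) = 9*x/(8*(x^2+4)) 9*pi*exp(-2*k)/16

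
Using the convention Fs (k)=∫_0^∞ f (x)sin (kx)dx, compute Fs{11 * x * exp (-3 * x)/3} 22 * k/ (k^2+9)^2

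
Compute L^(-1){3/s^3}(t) 3 * t^2/2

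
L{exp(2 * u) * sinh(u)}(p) 1/((p - 2)^2 - 1)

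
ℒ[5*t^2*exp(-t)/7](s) 10/(7*(s + 1)^3)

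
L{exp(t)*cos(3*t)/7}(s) (s - 1)/(7*((s - 1)^2 + 9))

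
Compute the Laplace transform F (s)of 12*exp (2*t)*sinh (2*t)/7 24/ (7*s*(s - 4))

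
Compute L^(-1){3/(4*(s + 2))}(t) 3*exp(-2*t)/4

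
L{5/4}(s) 5/(4 * s)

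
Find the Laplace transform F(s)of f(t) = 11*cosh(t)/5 11*s/(5*(s^2 - 1))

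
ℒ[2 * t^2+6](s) 6/s+4/s^3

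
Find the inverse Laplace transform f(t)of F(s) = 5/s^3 5*t^2/2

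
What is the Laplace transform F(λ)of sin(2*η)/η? atan(2/λ)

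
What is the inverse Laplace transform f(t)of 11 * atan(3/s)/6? 11 * sin(3 * t)/(6 * t)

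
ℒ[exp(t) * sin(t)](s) 1/((s - 1)^2+1)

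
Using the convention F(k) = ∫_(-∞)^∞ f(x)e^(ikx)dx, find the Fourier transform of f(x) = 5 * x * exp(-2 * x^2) 5 * sqrt(2) * I * sqrt(pi) * k * exp(-k^2/8)/8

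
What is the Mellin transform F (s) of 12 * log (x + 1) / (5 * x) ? -12 * pi * csc (pi * s) / (5 * s - 5) 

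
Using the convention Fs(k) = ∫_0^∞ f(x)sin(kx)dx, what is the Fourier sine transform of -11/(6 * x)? -11 * pi/12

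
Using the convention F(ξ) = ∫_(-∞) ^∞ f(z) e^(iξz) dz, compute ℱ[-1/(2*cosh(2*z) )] -pi/(4*cosh(pi*ξ/4) ) 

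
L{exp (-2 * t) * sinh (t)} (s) 1/ ( (s+2)^2-1)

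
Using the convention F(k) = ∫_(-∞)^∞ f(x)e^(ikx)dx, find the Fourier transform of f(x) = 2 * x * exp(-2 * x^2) sqrt(2) * I * sqrt(pi) * k * exp(-k^2/8)/4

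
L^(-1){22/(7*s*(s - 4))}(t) 11*exp(2*t)*sinh(2*t)/7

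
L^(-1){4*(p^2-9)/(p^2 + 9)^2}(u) 4*u*cos(3*u)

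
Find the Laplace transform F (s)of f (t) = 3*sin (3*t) 9/ (s^2 + 9)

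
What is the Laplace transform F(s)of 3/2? 3/(2*s)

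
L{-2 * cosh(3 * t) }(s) -2 * s/(s^2 - 9) 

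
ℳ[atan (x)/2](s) -pi * sec (pi * s/2)/ (4 * s)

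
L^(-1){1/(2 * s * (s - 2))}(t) exp(t) * sinh(t)/2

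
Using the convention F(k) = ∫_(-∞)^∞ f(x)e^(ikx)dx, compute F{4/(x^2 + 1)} 4*pi*exp(-Abs(k))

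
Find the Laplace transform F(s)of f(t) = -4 -4/s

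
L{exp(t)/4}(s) 1/(4*(s - 1))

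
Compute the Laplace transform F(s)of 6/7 6/(7*s)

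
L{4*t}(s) 4/s^2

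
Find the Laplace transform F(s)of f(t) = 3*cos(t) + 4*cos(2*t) 4*s/(s^2 + 4) + 3*s/(s^2 + 1)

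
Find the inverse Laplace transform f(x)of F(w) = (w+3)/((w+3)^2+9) exp(-3*x)*cos(3*x)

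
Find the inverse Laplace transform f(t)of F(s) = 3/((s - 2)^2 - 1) 3*exp(2*t)*sinh(t)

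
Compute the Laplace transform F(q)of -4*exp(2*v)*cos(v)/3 4*(2 - q)/(3*((q - 2)^2+1))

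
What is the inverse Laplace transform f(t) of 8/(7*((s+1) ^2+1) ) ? 8*exp(-t)*sin(t) /7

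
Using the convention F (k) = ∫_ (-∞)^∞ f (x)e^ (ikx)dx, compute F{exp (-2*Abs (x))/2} 2/ (k^2 + 4)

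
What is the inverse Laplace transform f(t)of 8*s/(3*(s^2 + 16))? 8*cos(4*t)/3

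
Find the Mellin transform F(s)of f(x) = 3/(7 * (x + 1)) 3 * pi * csc(pi * s)/7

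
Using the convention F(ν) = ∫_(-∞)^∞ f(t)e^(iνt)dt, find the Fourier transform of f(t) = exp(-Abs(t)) 2/(ν^2 + 1)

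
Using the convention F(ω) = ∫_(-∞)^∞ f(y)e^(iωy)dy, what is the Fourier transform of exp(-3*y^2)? sqrt(3)*sqrt(pi)*exp(-ω^2/12)/3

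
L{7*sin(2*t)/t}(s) 7*atan(2/s)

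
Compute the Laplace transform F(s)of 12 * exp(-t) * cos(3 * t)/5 12 * (s + 1)/(5 * ((s + 1)^2 + 9))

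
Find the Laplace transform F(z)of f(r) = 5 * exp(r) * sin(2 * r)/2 5/((z - 1)^2 + 4)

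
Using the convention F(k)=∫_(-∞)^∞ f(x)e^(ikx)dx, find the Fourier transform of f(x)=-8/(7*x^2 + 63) -8*pi*exp(-3*Abs(k))/21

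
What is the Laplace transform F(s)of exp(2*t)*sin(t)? 1/((s - 2)^2+1)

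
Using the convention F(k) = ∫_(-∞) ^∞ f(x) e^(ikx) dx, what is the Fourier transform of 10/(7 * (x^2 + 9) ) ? 10 * pi * exp(-3 * Abs(k) ) /21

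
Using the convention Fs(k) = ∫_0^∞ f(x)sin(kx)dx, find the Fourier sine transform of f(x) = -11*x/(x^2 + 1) -11*pi*exp(-k)/2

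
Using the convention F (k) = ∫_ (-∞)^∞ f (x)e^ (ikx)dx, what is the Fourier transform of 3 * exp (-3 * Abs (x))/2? 9/ (k^2+9)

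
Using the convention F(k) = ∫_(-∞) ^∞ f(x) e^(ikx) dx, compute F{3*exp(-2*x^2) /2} 3*sqrt(2)*sqrt(pi)*exp(-k^2/8) /4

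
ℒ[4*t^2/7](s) 8/(7*s^3)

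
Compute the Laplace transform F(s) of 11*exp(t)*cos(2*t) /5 11*(s - 1) /(5*((s - 1) ^2 + 4) ) 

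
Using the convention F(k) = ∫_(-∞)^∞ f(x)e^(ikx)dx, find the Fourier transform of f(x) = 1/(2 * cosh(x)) pi/(2 * cosh(pi * k/2))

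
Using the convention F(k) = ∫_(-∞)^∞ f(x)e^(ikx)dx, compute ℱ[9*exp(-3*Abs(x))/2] 27/(k^2+9)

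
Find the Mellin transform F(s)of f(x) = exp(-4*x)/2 gamma(s)/(2*2^(2*s))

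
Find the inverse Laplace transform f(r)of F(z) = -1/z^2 -r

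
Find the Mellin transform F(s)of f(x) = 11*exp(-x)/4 11*gamma(s)/4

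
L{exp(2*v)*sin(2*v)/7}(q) 2/(7*((q - 2)^2 + 4))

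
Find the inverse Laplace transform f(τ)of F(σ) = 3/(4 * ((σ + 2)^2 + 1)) 3 * exp(-2 * τ) * sin(τ)/4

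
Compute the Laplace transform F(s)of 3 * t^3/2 9/s^4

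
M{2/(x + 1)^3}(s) gamma(s) * gamma(3 - s)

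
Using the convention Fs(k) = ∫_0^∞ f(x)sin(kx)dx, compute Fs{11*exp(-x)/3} 11*k/(3*(k^2 + 1))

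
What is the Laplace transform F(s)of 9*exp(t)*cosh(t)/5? 9*(s - 1)/(5*s*(s - 2))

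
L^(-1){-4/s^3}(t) -2 * t^2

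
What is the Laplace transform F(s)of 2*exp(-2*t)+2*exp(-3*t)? 2/(s+3)+2/(s+2)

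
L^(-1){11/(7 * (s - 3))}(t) 11 * exp(3 * t)/7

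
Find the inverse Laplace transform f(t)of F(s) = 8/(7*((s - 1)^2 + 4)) 4*exp(t)*sin(2*t)/7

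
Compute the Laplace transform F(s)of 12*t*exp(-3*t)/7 12/(7*(s+3)^2)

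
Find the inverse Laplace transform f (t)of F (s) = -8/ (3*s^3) -4*t^2/3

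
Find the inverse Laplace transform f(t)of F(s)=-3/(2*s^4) -t^3/4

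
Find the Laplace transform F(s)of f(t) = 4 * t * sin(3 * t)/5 24 * s/(5 * (s^2 + 9)^2)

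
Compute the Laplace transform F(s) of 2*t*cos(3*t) 2*(s^2 - 9) /(s^2+9) ^2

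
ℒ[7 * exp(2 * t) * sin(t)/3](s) 7/(3 * ((s - 2)^2 + 1))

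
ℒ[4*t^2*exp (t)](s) 8/ (s - 1)^3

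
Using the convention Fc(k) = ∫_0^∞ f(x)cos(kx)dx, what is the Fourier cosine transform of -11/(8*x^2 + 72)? -11*pi*exp(-3*k)/48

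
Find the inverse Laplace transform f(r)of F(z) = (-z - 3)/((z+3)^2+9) -exp(-3*r)*cos(3*r)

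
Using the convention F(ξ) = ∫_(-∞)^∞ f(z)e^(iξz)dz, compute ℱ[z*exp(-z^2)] I*sqrt(pi)*ξ*exp(-ξ^2/4)/2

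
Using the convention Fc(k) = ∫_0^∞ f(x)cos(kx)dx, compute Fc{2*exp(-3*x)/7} 6/(7*(k^2 + 9))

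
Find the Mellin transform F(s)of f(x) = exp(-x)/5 gamma(s)/5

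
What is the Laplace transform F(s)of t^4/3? 8/s^5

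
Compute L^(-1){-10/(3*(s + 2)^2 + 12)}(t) -5*exp(-2*t)*sin(2*t)/3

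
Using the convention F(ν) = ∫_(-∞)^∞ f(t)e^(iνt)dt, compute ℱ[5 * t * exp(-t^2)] 5 * I * sqrt(pi) * ν * exp(-ν^2/4)/2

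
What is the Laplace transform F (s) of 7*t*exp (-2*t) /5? 7/ (5*(s + 2) ^2) 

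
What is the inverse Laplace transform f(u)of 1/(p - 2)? exp(2*u)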